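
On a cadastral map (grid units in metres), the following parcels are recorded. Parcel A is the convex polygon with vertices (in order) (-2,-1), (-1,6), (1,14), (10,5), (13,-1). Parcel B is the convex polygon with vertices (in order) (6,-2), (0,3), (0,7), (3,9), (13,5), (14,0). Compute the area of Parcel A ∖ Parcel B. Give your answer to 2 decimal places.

|Parcel A| = 129, |Parcel A∩Parcel B| = 84.4.
|Parcel A ∖ Parcel B| = |Parcel A| − |Parcel A∩Parcel B| = 129 − 84.4 = 44.60.

44.60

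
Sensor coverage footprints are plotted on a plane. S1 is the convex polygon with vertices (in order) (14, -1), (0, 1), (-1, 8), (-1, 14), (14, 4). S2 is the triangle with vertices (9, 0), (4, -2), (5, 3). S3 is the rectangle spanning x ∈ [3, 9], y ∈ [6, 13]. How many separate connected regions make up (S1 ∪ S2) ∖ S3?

1

(S1 ∪ S2) ∖ S3 is a single connected region.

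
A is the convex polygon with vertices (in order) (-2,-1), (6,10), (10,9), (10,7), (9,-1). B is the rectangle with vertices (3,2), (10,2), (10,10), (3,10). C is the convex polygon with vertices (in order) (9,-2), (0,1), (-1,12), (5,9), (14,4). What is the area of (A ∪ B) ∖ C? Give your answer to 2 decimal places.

|A ∪ B| = 91.75.
|(A ∪ B) ∩ C| = 70.0783.
|(A ∪ B) ∖ C| = 91.75 − 70.0783 = 21.67.

21.67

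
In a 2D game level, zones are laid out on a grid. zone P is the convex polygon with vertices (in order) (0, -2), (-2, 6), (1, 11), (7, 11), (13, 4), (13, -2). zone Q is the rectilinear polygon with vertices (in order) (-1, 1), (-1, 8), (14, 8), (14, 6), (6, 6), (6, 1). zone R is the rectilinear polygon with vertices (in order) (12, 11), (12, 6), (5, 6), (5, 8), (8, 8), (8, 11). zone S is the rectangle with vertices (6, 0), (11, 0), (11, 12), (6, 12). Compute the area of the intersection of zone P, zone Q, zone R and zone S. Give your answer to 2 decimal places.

The intersection is the polygon with vertices (9.571,8), (11,6.333), (11,6), (6,6), (6,8), (8,8).
By the shoelace formula its area is 8.81.

8.81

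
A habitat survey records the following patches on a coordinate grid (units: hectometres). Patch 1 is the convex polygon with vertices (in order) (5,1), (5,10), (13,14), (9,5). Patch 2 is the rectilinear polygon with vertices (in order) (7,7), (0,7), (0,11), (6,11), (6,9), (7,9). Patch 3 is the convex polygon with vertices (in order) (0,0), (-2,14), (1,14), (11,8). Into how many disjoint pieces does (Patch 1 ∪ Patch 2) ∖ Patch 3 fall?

(Patch 1 ∪ Patch 2) ∖ Patch 3 splits into 2 disjoint pieces (area 14.4689, area 9.1479).

2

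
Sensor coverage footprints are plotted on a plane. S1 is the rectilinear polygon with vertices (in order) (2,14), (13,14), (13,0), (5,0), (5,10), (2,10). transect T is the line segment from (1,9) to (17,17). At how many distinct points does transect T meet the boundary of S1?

2

The segment meets the boundary at (11,14), (3,10).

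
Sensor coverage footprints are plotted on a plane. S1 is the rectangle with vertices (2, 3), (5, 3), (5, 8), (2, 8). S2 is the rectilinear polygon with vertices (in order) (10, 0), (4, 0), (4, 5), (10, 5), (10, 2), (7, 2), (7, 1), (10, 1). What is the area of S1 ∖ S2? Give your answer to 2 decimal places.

13.00

|S1| = 15, |S1∩S2| = 2.
|S1 ∖ S2| = |S1| − |S1∩S2| = 15 − 2 = 13.00.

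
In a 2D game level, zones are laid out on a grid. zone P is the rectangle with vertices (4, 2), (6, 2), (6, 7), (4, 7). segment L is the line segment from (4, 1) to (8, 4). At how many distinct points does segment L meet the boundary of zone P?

2

The segment meets the boundary at (6,2.5), (5.333,2).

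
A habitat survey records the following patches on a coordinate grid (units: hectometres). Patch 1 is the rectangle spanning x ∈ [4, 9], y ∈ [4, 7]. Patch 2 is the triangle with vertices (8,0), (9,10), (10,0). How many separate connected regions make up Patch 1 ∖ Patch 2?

Patch 1 ∖ Patch 2 is a single connected region.

1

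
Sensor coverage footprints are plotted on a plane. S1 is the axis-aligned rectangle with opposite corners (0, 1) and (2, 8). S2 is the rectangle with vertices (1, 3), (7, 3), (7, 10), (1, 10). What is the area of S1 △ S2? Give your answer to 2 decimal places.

|S1∩S2|: x∈[1,2], y∈[3,8] → 1·5 = 5.
|S1 △ S2| = |S1| + |S2| − 2·|S1∩S2| = 14 + 42 − 10 = 46.00.

46.00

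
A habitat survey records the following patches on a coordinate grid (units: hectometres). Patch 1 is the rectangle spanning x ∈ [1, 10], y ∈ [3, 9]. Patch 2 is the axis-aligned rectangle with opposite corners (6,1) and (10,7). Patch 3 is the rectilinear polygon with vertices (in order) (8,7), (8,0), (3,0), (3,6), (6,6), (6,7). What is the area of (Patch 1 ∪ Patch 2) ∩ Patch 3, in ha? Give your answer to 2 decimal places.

21.00

The region (Patch 1 ∪ Patch 2) ∩ Patch 3 is the polygon with vertices (6,1), (6,3), (3,3), (3,6), (6,6), (6,7), (8,7), (8,1).
By the shoelace formula its area is 21.00.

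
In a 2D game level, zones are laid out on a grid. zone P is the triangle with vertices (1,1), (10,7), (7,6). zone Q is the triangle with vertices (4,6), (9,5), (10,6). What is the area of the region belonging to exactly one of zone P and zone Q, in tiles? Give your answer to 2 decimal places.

|zone P| = 4.5, |zone Q| = 3, |zone P∩zone Q| = 0.8319.
|zone P △ zone Q| = |zone P| + |zone Q| − 2·|zone P∩zone Q| = 4.5 + 3 − 1.6638 = 5.84.

5.84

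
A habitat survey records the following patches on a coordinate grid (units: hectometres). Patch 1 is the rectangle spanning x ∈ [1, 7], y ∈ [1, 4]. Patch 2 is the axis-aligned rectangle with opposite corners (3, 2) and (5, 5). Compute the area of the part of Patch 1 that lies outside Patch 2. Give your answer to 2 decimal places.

14.00

|Patch 1∩Patch 2|: x∈[3,5], y∈[2,4] → 2·2 = 4.
|Patch 1| = 18.
|Patch 1 ∖ Patch 2| = |Patch 1| − |Patch 1∩Patch 2| = 18 − 4 = 14.00.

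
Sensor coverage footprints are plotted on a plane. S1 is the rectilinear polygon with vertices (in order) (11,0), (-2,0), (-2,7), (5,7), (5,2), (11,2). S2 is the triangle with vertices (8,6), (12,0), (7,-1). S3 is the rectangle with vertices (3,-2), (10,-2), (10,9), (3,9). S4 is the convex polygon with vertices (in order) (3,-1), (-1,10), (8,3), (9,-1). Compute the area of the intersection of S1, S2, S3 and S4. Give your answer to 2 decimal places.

The intersection is the polygon with vertices (8.25,2), (8.75,0), (7.143,0), (7.429,2).
By the shoelace formula its area is 2.43.

2.43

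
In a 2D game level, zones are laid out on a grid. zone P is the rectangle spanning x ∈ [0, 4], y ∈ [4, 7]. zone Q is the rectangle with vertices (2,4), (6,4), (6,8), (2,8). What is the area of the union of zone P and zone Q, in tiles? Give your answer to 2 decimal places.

By inclusion–exclusion:
Individual areas: |zone P| = 12, |zone Q| = 16.
|zone P∩zone Q|: x∈[2,4], y∈[4,7] → 2·3 = 6.
|zone P ∪ zone Q| = 28 − 6 = 22.00.

22.00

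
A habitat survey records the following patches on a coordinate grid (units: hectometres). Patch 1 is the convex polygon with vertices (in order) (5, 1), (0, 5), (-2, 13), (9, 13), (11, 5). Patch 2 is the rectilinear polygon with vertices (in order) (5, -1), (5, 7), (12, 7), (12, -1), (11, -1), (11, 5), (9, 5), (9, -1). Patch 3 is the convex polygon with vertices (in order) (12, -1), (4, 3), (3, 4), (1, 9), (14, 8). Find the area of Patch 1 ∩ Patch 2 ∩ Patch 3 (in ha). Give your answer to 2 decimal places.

The intersection is the polygon with vertices (9,5), (9,3.667), (6.286,1.857), (5,2.5), (5,7), (10.5,7), (11,5).
By the shoelace formula its area is 21.20.

21.20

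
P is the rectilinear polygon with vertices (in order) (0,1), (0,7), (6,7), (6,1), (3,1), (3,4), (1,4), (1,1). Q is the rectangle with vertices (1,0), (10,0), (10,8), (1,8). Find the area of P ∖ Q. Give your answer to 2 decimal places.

|P| = 30, |P∩Q| = 24.
|P ∖ Q| = |P| − |P∩Q| = 30 − 24 = 6.00.

6.00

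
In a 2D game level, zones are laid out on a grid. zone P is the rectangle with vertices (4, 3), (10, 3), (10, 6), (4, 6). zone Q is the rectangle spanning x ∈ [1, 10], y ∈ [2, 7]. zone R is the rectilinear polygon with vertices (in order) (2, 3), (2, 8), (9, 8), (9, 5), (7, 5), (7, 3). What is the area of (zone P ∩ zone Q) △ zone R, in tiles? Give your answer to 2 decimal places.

27.00

|zone P ∩ zone Q| = 18.
|(zone P ∩ zone Q) ∩ zone R| = 11.
|(zone P ∩ zone Q) △ zone R| = 18 + 31 − 22 = 27.00.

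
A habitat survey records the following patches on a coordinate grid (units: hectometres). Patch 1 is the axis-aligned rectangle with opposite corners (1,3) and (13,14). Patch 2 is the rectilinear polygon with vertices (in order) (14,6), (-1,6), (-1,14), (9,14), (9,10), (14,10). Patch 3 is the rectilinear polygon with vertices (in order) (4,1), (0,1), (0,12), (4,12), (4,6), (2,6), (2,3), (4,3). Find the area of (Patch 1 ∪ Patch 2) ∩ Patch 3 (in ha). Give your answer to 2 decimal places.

27.00

|Patch 1 ∪ Patch 2| = 152.
|(Patch 1 ∪ Patch 2) ∩ Patch 3| = 27.00.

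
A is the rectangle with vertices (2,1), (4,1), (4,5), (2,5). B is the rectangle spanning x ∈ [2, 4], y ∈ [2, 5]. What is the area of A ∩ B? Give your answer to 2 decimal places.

|A∩B|: x∈[2,4], y∈[2,5] → 2·3 = 6.

6.00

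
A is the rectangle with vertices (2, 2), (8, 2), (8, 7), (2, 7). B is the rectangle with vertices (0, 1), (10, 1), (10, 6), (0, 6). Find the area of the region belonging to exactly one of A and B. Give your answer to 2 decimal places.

32.00

|A∩B|: x∈[2,8], y∈[2,6] → 6·4 = 24.
|A △ B| = |A| + |B| − 2·|A∩B| = 30 + 50 − 48 = 32.00.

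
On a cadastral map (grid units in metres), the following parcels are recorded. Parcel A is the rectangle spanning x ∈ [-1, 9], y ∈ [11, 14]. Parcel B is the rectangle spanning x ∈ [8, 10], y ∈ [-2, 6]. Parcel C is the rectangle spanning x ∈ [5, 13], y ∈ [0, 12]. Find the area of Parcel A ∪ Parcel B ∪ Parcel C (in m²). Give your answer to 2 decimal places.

By inclusion–exclusion:
Individual areas: |Parcel A| = 30, |Parcel B| = 16, |Parcel C| = 96.
|Parcel A∩Parcel B| = 0 (no overlap).
|Parcel A∩Parcel C|: x∈[5,9], y∈[11,12] → 4·1 = 4.
|Parcel B∩Parcel C|: x∈[8,10], y∈[0,6] → 2·6 = 12.
|Parcel A∩Parcel B∩Parcel C| = 0.
|Parcel A ∪ Parcel B ∪ Parcel C| = 142 − 16 + 0 = 126.00.

126.00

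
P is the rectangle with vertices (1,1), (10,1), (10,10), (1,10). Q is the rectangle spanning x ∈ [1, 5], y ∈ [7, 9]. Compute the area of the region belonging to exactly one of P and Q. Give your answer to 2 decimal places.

|P∩Q|: x∈[1,5], y∈[7,9] → 4·2 = 8.
|P △ Q| = |P| + |Q| − 2·|P∩Q| = 81 + 8 − 16 = 73.00.

73.00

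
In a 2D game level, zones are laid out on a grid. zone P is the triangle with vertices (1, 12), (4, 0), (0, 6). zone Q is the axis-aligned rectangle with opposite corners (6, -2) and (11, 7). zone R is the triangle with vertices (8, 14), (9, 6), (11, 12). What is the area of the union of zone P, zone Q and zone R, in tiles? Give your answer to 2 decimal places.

70.77

By inclusion–exclusion:
Individual areas: |zone P| = 15, |zone Q| = 45, |zone R| = 11.
|zone P∩zone Q| = 0.
|zone P∩zone R| = 0.
|zone Q∩zone R| = 0.2292.
|zone P∩zone Q∩zone R| = 0.
|zone P ∪ zone Q ∪ zone R| = 71 − 0.2292 + 0 = 70.77.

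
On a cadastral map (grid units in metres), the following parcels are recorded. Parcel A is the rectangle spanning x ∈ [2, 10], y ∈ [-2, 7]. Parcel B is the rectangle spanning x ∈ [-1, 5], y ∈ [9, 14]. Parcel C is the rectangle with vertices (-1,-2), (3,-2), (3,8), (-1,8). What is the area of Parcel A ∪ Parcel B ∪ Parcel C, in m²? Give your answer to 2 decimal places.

By inclusion–exclusion:
Individual areas: |Parcel A| = 72, |Parcel B| = 30, |Parcel C| = 40.
|Parcel A∩Parcel B| = 0 (no overlap).
|Parcel A∩Parcel C|: x∈[2,3], y∈[-2,7] → 1·9 = 9.
|Parcel B∩Parcel C| = 0 (no overlap).
|Parcel A∩Parcel B∩Parcel C| = 0.
|Parcel A ∪ Parcel B ∪ Parcel C| = 142 − 9 + 0 = 133.00.

133.00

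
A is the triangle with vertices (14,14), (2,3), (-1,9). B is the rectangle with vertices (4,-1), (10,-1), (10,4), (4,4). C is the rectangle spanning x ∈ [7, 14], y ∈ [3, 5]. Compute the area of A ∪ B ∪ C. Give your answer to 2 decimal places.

93.50

By inclusion–exclusion:
Individual areas: |A| = 52.5, |B| = 30, |C| = 14.
|A∩B| = 0.
|A∩C| = 0.
|B∩C|: x∈[7,10], y∈[3,4] → 3·1 = 3.
|A∩B∩C| = 0.
|A ∪ B ∪ C| = 96.5 − 3 + 0 = 93.50.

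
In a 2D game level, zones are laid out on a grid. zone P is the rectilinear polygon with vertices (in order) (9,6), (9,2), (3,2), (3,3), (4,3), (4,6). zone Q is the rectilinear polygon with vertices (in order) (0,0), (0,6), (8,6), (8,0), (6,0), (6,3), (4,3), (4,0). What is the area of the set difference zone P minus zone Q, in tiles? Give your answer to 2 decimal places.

|zone P| = 21, |zone P∩zone Q| = 15.
|zone P ∖ zone Q| = |zone P| − |zone P∩zone Q| = 21 − 15 = 6.00.

6.00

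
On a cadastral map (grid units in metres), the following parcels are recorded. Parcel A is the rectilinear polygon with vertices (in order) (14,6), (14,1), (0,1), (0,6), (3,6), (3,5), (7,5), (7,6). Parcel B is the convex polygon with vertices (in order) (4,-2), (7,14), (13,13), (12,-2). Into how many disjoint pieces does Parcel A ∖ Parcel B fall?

Parcel A ∖ Parcel B splits into 2 disjoint pieces (area 8.1667, area 22.75).

2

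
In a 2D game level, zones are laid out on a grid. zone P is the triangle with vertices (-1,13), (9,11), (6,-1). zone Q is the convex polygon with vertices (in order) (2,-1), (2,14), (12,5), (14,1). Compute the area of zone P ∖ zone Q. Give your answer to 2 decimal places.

14.93

|zone P| = 63, |zone P∩zone Q| = 48.0721.
|zone P ∖ zone Q| = |zone P| − |zone P∩zone Q| = 63 − 48.0721 = 14.93.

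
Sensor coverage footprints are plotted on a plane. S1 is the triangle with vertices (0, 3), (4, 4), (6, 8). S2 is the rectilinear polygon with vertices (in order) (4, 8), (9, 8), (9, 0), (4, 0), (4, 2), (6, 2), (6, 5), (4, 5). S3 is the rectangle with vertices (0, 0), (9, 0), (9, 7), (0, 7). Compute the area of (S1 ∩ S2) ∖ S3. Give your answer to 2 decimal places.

0.35

|S1 ∩ S2| = 2.0833.
|(S1 ∩ S2) ∩ S3| = 1.7333.
|(S1 ∩ S2) ∖ S3| = 2.0833 − 1.7333 = 0.35.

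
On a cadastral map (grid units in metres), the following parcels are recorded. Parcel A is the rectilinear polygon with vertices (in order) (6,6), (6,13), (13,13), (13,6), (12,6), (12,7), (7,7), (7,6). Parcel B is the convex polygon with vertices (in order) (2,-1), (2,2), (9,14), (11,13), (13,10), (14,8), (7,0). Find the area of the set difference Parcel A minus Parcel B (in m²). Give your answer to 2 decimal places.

8.33

|Parcel A| = 44, |Parcel A∩Parcel B| = 35.6726.
|Parcel A ∖ Parcel B| = |Parcel A| − |Parcel A∩Parcel B| = 44 − 35.6726 = 8.33.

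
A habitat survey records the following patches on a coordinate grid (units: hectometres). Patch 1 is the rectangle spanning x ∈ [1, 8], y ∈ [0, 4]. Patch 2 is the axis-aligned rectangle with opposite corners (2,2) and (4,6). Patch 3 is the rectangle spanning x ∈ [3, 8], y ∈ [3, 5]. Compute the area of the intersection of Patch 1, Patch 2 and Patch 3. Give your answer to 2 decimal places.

1.00

The intersection is the polygon with vertices (4,3), (3,3), (3,4), (4,4).
By the shoelace formula its area is 1.00.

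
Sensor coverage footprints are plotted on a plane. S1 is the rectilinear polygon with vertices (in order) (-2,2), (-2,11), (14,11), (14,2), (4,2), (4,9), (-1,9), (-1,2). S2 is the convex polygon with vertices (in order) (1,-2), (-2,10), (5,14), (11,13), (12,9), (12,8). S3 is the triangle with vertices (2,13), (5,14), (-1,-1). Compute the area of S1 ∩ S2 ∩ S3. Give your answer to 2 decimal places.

4.09

The intersection is the polygon with vertices (1.143,9), (1.571,11), (3.8,11), (3,9).
By the shoelace formula its area is 4.09.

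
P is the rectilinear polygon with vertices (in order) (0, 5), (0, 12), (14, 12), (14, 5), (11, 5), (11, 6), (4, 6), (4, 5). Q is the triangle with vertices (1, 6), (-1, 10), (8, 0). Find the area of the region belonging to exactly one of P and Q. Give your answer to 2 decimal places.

|P| = 91, |Q| = 8, |P∩Q| = 4.2222.
|P △ Q| = |P| + |Q| − 2·|P∩Q| = 91 + 8 − 8.4444 = 90.56.

90.56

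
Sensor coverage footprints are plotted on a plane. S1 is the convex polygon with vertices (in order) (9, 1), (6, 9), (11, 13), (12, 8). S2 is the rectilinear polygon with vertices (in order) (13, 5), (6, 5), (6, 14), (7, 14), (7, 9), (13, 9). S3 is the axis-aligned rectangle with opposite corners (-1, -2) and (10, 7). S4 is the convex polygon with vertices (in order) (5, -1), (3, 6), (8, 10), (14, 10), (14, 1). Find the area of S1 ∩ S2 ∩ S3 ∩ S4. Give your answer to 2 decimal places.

The intersection is the polygon with vertices (6.75,7), (10,7), (10,5), (7.5,5).
By the shoelace formula its area is 5.75.

5.75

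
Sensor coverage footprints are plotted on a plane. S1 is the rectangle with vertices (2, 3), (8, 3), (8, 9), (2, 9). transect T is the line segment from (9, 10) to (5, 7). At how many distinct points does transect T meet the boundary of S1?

1

The segment meets the boundary at (7.667,9).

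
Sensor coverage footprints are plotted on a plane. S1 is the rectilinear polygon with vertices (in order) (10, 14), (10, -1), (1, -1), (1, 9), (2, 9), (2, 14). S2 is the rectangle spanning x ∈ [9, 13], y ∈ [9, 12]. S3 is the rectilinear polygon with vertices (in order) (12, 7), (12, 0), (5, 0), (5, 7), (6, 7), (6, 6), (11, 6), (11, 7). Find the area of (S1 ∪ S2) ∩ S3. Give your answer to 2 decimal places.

The region (S1 ∪ S2) ∩ S3 is the polygon with vertices (10,0), (5,0), (5,7), (6,7), (6,6), (10,6).
By the shoelace formula its area is 31.00.

31.00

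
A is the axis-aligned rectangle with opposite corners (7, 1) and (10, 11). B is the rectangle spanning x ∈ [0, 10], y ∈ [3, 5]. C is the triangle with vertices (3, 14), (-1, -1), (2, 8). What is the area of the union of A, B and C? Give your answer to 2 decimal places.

By inclusion–exclusion:
Individual areas: |A| = 30, |B| = 20, |C| = 4.5.
|A∩B|: x∈[7,10], y∈[3,5] → 3·2 = 6.
|A∩C| = 0.
|B∩C| = 0.6667.
|A∩B∩C| = 0.
|A ∪ B ∪ C| = 54.5 − 6.6667 + 0 = 47.83.

47.83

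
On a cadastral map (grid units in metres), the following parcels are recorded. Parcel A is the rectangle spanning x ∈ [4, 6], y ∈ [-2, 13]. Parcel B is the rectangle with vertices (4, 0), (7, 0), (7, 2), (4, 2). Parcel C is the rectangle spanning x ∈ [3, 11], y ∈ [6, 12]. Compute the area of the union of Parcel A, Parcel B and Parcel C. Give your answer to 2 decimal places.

By inclusion–exclusion:
Individual areas: |Parcel A| = 30, |Parcel B| = 6, |Parcel C| = 48.
|Parcel A∩Parcel B|: x∈[4,6], y∈[0,2] → 2·2 = 4.
|Parcel A∩Parcel C|: x∈[4,6], y∈[6,12] → 2·6 = 12.
|Parcel B∩Parcel C| = 0 (no overlap).
|Parcel A∩Parcel B∩Parcel C| = 0.
|Parcel A ∪ Parcel B ∪ Parcel C| = 84 − 16 + 0 = 68.00.

68.00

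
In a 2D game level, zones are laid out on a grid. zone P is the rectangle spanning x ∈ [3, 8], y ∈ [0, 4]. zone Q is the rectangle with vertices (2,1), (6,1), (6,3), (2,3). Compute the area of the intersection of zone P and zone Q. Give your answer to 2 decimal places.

6.00

|zone P∩zone Q|: x∈[3,6], y∈[1,3] → 3·2 = 6.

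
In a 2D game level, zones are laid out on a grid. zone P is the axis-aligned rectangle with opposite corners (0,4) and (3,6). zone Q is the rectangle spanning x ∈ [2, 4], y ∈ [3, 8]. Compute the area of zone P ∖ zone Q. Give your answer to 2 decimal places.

4.00

|zone P∩zone Q|: x∈[2,3], y∈[4,6] → 1·2 = 2.
|zone P| = 6.
|zone P ∖ zone Q| = |zone P| − |zone P∩zone Q| = 6 − 2 = 4.00.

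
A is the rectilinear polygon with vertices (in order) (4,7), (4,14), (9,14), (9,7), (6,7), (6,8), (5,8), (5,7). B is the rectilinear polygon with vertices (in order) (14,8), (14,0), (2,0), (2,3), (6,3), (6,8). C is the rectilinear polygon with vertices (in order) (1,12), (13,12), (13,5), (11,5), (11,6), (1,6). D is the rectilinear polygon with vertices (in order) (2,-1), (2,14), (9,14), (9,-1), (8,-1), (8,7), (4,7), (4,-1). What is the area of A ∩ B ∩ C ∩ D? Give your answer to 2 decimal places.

3.00

The intersection is the polygon with vertices (6,8), (9,8), (9,7), (8,7), (6,7).
By the shoelace formula its area is 3.00.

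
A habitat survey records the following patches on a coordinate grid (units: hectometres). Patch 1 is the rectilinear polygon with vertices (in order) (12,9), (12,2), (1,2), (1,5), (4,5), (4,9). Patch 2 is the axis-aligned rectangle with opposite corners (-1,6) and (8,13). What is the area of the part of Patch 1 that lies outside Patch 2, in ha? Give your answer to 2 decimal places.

53.00

|Patch 1| = 65, |Patch 1∩Patch 2| = 12.
|Patch 1 ∖ Patch 2| = |Patch 1| − |Patch 1∩Patch 2| = 65 − 12 = 53.00.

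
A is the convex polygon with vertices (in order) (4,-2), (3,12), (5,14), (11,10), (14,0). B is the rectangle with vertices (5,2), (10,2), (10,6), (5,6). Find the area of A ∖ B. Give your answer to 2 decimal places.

98.00

|A| = 118, |A∩B| = 20.
|A ∖ B| = |A| − |A∩B| = 118 − 20 = 98.00.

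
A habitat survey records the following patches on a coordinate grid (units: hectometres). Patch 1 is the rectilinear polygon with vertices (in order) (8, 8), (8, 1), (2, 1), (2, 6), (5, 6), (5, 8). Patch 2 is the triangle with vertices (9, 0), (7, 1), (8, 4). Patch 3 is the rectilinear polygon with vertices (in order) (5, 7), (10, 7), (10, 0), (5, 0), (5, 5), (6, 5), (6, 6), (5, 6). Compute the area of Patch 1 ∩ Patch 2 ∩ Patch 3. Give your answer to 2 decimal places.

The intersection is the polygon with vertices (7,1), (8,4), (8,1).
By the shoelace formula its area is 1.50.

1.50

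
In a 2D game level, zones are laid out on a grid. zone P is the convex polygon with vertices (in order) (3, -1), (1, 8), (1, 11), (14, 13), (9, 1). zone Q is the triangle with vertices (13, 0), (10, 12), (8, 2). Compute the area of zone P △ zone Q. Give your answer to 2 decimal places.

109.57

|zone P| = 114, |zone Q| = 27, |zone P∩zone Q| = 15.7138.
|zone P △ zone Q| = |zone P| + |zone Q| − 2·|zone P∩zone Q| = 114 + 27 − 31.4277 = 109.57.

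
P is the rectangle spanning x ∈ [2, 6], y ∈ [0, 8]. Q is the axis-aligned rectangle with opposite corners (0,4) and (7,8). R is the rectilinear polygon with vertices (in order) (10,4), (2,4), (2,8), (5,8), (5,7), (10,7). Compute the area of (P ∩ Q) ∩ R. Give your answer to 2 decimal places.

The region (P ∩ Q) ∩ R is the polygon with vertices (2,4), (2,8), (5,8), (5,7), (6,7), (6,4).
By the shoelace formula its area is 15.00.

15.00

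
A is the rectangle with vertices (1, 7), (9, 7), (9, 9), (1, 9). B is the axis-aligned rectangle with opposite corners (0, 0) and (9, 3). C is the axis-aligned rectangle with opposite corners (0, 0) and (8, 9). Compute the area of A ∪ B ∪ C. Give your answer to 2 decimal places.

By inclusion–exclusion:
Individual areas: |A| = 16, |B| = 27, |C| = 72.
|A∩B| = 0 (no overlap).
|A∩C|: x∈[1,8], y∈[7,9] → 7·2 = 14.
|B∩C|: x∈[0,8], y∈[0,3] → 8·3 = 24.
|A∩B∩C| = 0.
|A ∪ B ∪ C| = 115 − 38 + 0 = 77.00.

77.00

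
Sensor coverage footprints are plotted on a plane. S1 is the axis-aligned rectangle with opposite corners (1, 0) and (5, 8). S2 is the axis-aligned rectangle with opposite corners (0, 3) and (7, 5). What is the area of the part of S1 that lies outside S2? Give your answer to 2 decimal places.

24.00

|S1∩S2|: x∈[1,5], y∈[3,5] → 4·2 = 8.
|S1| = 32.
|S1 ∖ S2| = |S1| − |S1∩S2| = 32 − 8 = 24.00.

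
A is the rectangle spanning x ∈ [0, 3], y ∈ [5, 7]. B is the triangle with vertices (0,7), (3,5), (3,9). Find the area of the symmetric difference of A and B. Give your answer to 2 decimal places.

|A| = 6, |B| = 6, |A∩B| = 3.
|A △ B| = |A| + |B| − 2·|A∩B| = 6 + 6 − 6 = 6.00.

6.00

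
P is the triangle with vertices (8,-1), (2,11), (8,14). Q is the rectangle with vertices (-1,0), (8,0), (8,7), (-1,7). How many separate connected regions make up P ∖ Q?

2

P ∖ Q splits into 2 disjoint pieces (area 0.25, area 29).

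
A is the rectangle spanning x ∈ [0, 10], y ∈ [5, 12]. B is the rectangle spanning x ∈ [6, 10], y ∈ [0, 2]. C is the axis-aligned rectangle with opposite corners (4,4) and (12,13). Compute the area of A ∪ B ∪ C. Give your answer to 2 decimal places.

108.00

By inclusion–exclusion:
Individual areas: |A| = 70, |B| = 8, |C| = 72.
|A∩B| = 0 (no overlap).
|A∩C|: x∈[4,10], y∈[5,12] → 6·7 = 42.
|B∩C| = 0 (no overlap).
|A∩B∩C| = 0.
|A ∪ B ∪ C| = 150 − 42 + 0 = 108.00.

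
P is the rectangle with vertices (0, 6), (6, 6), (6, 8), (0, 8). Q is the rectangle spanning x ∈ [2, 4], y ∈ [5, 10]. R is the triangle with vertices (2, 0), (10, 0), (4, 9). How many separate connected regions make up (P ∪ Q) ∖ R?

2

(P ∪ Q) ∖ R splits into 2 disjoint pieces (area 1.3333, area 12.2222).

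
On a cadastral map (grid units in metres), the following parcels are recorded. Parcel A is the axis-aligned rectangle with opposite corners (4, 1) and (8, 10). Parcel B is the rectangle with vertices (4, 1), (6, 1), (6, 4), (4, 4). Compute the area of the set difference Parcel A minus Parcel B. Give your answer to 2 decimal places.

|Parcel A∩Parcel B|: x∈[4,6], y∈[1,4] → 2·3 = 6.
|Parcel A| = 36.
|Parcel A ∖ Parcel B| = |Parcel A| − |Parcel A∩Parcel B| = 36 − 6 = 30.00.

30.00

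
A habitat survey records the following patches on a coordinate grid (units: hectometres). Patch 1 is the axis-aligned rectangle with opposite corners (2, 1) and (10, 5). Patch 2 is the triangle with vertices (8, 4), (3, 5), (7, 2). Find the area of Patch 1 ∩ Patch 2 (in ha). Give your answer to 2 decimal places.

5.50

The intersection is the polygon with vertices (8,4), (7,2), (3,5).
By the shoelace formula its area is 5.50.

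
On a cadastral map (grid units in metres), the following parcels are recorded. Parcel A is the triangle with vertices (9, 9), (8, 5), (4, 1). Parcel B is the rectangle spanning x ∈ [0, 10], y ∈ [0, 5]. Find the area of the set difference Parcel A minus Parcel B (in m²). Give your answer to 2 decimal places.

|Parcel A| = 6, |Parcel A∩Parcel B| = 3.
|Parcel A ∖ Parcel B| = |Parcel A| − |Parcel A∩Parcel B| = 6 − 3 = 3.00.

3.00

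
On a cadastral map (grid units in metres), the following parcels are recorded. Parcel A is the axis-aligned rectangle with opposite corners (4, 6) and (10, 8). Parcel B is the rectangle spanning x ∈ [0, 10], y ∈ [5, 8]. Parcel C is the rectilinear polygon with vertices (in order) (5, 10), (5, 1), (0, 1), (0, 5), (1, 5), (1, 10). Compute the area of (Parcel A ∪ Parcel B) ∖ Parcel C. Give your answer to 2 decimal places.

|Parcel A ∪ Parcel B| = 30.
|(Parcel A ∪ Parcel B) ∩ Parcel C| = 12.
|(Parcel A ∪ Parcel B) ∖ Parcel C| = 30 − 12 = 18.00.

18.00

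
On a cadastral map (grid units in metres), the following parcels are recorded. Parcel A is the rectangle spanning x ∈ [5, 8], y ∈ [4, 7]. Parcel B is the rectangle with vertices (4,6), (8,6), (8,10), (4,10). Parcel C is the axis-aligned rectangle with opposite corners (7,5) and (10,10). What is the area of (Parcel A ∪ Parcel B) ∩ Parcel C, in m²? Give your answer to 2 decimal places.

The region (Parcel A ∪ Parcel B) ∩ Parcel C is the polygon with vertices (8,10), (8,7), (8,6), (8,5), (7,5), (7,10).
By the shoelace formula its area is 5.00.

5.00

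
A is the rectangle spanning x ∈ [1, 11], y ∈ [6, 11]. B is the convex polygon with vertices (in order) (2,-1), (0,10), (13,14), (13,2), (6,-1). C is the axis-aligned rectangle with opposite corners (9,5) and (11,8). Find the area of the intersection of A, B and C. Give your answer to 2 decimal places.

4.00

The intersection is the polygon with vertices (11,6), (9,6), (9,8), (11,8).
By the shoelace formula its area is 4.00.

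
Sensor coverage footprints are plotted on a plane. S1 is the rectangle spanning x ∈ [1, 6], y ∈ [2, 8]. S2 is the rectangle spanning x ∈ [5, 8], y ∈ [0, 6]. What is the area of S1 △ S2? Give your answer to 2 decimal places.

|S1∩S2|: x∈[5,6], y∈[2,6] → 1·4 = 4.
|S1 △ S2| = |S1| + |S2| − 2·|S1∩S2| = 30 + 18 − 8 = 40.00.

40.00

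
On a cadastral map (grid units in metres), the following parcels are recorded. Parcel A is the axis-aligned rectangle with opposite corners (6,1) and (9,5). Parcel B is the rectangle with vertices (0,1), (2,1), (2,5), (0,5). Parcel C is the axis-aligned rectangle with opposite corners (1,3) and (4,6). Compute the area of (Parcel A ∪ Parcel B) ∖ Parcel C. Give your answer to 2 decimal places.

|Parcel A ∪ Parcel B| = 20.
|(Parcel A ∪ Parcel B) ∩ Parcel C| = 2.
|(Parcel A ∪ Parcel B) ∖ Parcel C| = 20 − 2 = 18.00.

18.00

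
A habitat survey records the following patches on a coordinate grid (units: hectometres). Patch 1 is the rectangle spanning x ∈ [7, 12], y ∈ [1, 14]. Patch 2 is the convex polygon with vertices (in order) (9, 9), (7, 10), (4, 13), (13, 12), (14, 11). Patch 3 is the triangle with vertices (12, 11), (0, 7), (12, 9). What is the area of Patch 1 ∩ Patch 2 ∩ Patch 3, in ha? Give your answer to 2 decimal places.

3.30

The intersection is the polygon with vertices (9,9), (7.8,9.6), (12,11), (12,10.2).
By the shoelace formula its area is 3.30.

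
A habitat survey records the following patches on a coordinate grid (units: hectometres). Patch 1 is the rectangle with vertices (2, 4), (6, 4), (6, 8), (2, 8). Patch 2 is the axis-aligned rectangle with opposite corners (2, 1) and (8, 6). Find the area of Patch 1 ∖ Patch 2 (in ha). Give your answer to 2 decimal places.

|Patch 1∩Patch 2|: x∈[2,6], y∈[4,6] → 4·2 = 8.
|Patch 1| = 16.
|Patch 1 ∖ Patch 2| = |Patch 1| − |Patch 1∩Patch 2| = 16 − 8 = 8.00.

8.00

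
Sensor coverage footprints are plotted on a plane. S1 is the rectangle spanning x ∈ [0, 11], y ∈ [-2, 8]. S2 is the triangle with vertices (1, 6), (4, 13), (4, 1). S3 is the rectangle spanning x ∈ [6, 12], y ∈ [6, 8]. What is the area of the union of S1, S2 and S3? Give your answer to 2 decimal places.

By inclusion–exclusion:
Individual areas: |S1| = 110, |S2| = 18, |S3| = 12.
|S1∩S2| = 12.6429.
|S1∩S3|: x∈[6,11], y∈[6,8] → 5·2 = 10.
|S2∩S3| = 0.
|S1∩S2∩S3| = 0.
|S1 ∪ S2 ∪ S3| = 140 − 22.6429 + 0 = 117.36.

117.36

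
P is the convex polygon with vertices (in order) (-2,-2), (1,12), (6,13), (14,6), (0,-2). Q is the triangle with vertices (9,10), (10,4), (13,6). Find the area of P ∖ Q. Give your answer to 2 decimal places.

119.50

|P| = 129.5, |P∩Q| = 10.
|P ∖ Q| = |P| − |P∩Q| = 129.5 − 10 = 119.50.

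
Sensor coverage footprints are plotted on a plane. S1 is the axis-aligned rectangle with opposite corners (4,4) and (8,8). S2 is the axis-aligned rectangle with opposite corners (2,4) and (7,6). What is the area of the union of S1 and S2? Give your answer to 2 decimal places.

By inclusion–exclusion:
Individual areas: |S1| = 16, |S2| = 10.
|S1∩S2|: x∈[4,7], y∈[4,6] → 3·2 = 6.
|S1 ∪ S2| = 26 − 6 = 20.00.

20.00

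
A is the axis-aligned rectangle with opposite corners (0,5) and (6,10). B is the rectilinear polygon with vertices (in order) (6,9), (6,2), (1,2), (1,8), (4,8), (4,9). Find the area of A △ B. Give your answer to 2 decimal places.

28.00

|A| = 30, |B| = 32, |A∩B| = 17.
|A △ B| = |A| + |B| − 2·|A∩B| = 30 + 32 − 34 = 28.00.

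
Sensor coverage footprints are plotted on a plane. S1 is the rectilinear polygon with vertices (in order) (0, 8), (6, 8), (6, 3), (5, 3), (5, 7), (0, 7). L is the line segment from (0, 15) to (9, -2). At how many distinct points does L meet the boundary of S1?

The segment meets the boundary at (6,3.667), (5,5.556), (4.235,7), (3.706,8).

4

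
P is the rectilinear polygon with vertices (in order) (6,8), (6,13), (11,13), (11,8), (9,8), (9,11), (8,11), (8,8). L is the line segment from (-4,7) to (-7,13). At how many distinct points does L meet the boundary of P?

0

The segment lies entirely outside P and never meets its boundary.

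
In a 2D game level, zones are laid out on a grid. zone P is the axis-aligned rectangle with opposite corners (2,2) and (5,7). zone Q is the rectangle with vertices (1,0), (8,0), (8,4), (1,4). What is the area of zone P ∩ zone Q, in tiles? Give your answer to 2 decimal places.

6.00

|zone P∩zone Q|: x∈[2,5], y∈[2,4] → 3·2 = 6.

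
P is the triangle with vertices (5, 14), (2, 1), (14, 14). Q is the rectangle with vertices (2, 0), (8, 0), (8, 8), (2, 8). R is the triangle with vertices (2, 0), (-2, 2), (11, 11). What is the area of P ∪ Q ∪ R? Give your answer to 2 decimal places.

By inclusion–exclusion:
Individual areas: |P| = 58.5, |Q| = 48, |R| = 31.
|P∩Q| = 16.8462.
|P∩R| = 15.9106.
|Q∩R| = 18.4615.
|P∩Q∩R| = 13.0106.
|P ∪ Q ∪ R| = 137.5 − 51.2183 + 13.0106 = 99.29.

99.29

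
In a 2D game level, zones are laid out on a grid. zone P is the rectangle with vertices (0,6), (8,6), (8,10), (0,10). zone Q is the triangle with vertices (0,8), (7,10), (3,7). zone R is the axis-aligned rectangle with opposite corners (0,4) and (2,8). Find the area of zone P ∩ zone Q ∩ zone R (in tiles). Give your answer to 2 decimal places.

0.67

The intersection is the polygon with vertices (0,8), (2,8), (2,7.333).
By the shoelace formula its area is 0.67.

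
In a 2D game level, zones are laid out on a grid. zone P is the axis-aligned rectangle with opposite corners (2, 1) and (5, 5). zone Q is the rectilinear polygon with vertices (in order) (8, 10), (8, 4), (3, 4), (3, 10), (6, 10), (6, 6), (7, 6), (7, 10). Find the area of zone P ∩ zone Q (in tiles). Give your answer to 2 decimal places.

The intersection is the polygon with vertices (5,5), (5,4), (3,4), (3,5).
By the shoelace formula its area is 2.00.

2.00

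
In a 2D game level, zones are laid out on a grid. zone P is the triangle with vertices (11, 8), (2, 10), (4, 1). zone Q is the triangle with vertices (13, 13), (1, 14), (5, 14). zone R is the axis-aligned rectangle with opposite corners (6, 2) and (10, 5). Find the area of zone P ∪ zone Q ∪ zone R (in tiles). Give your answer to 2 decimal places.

By inclusion–exclusion:
Individual areas: |zone P| = 38.5, |zone Q| = 2, |zone R| = 12.
|zone P∩zone Q| = 0.
|zone P∩zone R| = 2.
|zone Q∩zone R| = 0.
|zone P∩zone Q∩zone R| = 0.
|zone P ∪ zone Q ∪ zone R| = 52.5 − 2 + 0 = 50.50.

50.50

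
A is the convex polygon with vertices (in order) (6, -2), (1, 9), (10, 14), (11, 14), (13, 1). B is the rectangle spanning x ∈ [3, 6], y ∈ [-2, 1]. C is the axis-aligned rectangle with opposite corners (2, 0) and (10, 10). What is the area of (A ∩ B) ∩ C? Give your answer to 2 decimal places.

1.14

The region (A ∩ B) ∩ C is the polygon with vertices (6,1), (6,0), (5.091,0), (4.636,1).
By the shoelace formula its area is 1.14.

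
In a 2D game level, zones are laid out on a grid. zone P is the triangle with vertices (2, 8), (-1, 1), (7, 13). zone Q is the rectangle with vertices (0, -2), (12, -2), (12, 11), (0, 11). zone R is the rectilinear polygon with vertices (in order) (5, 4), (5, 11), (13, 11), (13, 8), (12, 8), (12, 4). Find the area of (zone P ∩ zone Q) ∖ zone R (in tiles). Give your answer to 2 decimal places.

|zone P ∩ zone Q| = 8.9167.
|(zone P ∩ zone Q) ∩ zone R| = 0.3333.
|(zone P ∩ zone Q) ∖ zone R| = 8.9167 − 0.3333 = 8.58.

8.58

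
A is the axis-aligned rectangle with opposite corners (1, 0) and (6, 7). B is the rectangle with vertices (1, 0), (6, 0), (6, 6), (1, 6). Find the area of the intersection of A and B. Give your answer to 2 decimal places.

30.00

|A∩B|: x∈[1,6], y∈[0,6] → 5·6 = 30.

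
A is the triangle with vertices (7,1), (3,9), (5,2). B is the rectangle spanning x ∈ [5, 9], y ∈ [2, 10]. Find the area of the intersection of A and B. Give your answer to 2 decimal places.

The intersection is the polygon with vertices (6.5,2), (5,2), (5,5).
By the shoelace formula its area is 2.25.

2.25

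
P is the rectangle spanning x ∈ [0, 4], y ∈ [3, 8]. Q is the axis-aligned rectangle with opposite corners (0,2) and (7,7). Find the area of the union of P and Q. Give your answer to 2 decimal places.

By inclusion–exclusion:
Individual areas: |P| = 20, |Q| = 35.
|P∩Q|: x∈[0,4], y∈[3,7] → 4·4 = 16.
|P ∪ Q| = 55 − 16 = 39.00.

39.00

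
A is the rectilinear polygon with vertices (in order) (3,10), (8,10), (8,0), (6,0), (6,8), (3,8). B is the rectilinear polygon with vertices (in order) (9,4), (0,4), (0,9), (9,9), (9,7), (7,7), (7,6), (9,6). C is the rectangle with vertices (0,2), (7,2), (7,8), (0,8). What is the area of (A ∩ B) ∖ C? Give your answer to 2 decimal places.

8.00

|A ∩ B| = 12.
|(A ∩ B) ∩ C| = 4.
|(A ∩ B) ∖ C| = 12 − 4 = 8.00.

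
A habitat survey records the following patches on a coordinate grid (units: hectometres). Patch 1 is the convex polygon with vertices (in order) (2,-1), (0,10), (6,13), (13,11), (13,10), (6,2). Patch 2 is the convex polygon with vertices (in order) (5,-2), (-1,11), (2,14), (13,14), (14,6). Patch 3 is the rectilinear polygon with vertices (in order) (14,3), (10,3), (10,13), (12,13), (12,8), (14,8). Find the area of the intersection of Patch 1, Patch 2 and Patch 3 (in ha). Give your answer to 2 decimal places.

7.71

The intersection is the polygon with vertices (12,11.286), (12,8.857), (10,6.571), (10,11.857).
By the shoelace formula its area is 7.71.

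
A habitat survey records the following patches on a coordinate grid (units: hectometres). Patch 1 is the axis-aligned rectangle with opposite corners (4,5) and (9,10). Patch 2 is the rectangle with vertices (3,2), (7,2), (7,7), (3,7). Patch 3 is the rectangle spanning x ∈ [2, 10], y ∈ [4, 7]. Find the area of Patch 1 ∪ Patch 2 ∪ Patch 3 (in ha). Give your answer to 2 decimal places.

47.00

By inclusion–exclusion:
Individual areas: |Patch 1| = 25, |Patch 2| = 20, |Patch 3| = 24.
|Patch 1∩Patch 2|: x∈[4,7], y∈[5,7] → 3·2 = 6.
|Patch 1∩Patch 3|: x∈[4,9], y∈[5,7] → 5·2 = 10.
|Patch 2∩Patch 3|: x∈[3,7], y∈[4,7] → 4·3 = 12.
|Patch 1∩Patch 2∩Patch 3| = 6.
|Patch 1 ∪ Patch 2 ∪ Patch 3| = 69 − 28 + 6 = 47.00.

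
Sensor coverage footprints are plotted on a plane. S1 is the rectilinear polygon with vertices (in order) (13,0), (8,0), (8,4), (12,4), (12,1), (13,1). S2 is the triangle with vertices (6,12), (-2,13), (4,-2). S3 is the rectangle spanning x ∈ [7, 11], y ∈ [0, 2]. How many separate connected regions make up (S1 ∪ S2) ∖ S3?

(S1 ∪ S2) ∖ S3 splits into 2 disjoint pieces (area 11, area 57).

2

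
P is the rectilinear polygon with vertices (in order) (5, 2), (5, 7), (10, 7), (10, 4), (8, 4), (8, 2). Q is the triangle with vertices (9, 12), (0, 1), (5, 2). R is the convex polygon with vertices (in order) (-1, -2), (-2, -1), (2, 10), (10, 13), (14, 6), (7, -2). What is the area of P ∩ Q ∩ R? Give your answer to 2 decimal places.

5.00

The intersection is the polygon with vertices (7,7), (5,2), (5,7).
By the shoelace formula its area is 5.00.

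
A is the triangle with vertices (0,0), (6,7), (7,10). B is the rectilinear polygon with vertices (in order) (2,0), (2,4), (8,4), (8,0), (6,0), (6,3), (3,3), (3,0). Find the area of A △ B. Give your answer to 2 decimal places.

|A| = 5.5, |B| = 15, |A∩B| = 0.7333.
|A △ B| = |A| + |B| − 2·|A∩B| = 5.5 + 15 − 1.4667 = 19.03.

19.03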